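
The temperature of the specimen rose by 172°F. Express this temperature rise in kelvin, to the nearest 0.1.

Only the scale ratio 5/9 matters for a change in temperature.
172 × 5/9 = 95.6.

95.6 K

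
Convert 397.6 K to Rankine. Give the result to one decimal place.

In Celsius: 397.6 - 273.15 = 124.4500°C.
In Rankine: 124.4500 × 1.8 + 491.67 = 715.7°R.

715.7°R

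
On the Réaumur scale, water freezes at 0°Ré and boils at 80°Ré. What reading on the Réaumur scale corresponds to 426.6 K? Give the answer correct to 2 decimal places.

First in Celsius: 426.6 - 273.15 = 153.4500°C.
Linearly onto the Réaumur scale: 0 + (153.4500 / 100) × (80 - 0) = 122.76°Ré.

122.76°Ré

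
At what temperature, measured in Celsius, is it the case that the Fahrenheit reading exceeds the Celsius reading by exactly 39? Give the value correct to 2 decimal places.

8.75°C

Let C be the Celsius reading. The Fahrenheit reading is F = 1.8·C + 32.
Require F - C = 39: (0.8)·C + 32 = 39.
C = (39 - 32) / (0.8) = 8.75.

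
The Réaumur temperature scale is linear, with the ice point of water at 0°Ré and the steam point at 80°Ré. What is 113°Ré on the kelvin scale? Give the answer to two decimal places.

414.40 K

Linear interpolation between the fixed points: C = (113 - 0) × 100 / (80 - 0) = 141.2500°C.
Then 141.2500 + 273.15 = 414.40 K.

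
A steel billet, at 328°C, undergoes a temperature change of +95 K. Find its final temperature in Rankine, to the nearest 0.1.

The 95 K change is an interval; Kelvin and Celsius degrees are the same size, so ΔC = +95°C.
Final Celsius temperature: 328.0000 + 95.0000 = 423.0000°C.
In Rankine: 423.0000 × 1.8 + 491.67 = 1253.1°R.

1253.1°R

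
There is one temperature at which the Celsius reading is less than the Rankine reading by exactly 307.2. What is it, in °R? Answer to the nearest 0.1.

Let R be the Rankine reading. The Celsius reading is C = 5/9·R - 273.15.
Require C - R = -307.2: (-4/9)·R - 273.15 = -307.2.
R = (-307.2 + 273.15) / (-4/9) = 76.6.

76.6°R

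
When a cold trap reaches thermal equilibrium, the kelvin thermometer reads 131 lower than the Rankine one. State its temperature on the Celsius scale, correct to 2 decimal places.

Let x be the Rankine reading; then the kelvin reading is 5/9·x.
(5/9·x) - x = -131  ⇒  (-4/9)·x = -131  ⇒  x = 294.7500°R.
In Celsius: (294.75 - 491.67) × 5/9 = -109.40°C.

-109.40°C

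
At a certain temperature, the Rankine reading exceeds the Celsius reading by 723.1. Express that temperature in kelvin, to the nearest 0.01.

562.44 K

Let x be the Celsius reading; then the Rankine reading is 1.8·x + 491.67.
(1.8·x + 491.67) - x = 723.1  ⇒  (0.8)·x = 231.43  ⇒  x = 289.2875°C.
In kelvin: 289.2875 + 273.15 = 562.44 K.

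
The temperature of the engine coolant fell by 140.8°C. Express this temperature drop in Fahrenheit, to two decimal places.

253.44°F

For a temperature interval the offset drops out; only the factor 1.8 applies.
140.8 × 1.8 = 253.44.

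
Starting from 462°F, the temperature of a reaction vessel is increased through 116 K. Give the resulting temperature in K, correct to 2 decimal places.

Initial temperature in Celsius: (462 - 32) × 5/9 = 238.8889°C.
The 116 K change is an interval; Kelvin and Celsius degrees are the same size, so ΔC = +116°C.
Final Celsius temperature: 238.8889 + 116.0000 = 354.8889°C.
In kelvin: 354.8889 + 273.15 = 628.04 K.

628.04 K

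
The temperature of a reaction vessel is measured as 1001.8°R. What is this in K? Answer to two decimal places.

In Celsius: (1001.8 - 491.67) × 5/9 = 283.4056°C.
In kelvin: 283.4056 + 273.15 = 556.56 K.

556.56 K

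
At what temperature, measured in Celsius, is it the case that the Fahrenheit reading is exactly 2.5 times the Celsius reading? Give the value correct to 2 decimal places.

45.71°C

Let C be the Celsius reading. The Fahrenheit reading is F = 1.8·C + 32.
Require F = 2.5·C: 1.8·C + 32 = 2.5·C.
(-0.7)·C = -32  ⇒  C = 45.71.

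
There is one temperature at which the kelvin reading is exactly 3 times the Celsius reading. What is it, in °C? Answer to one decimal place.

Let C be the Celsius reading. The kelvin reading is K = 1·C + 273.15.
Require K = 3·C: 1·C + 273.15 = 3·C.
(-2)·C = -273.15  ⇒  C = 136.6.

136.6°C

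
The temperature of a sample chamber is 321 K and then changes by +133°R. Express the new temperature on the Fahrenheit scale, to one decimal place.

Initial temperature in Celsius: 321 - 273.15 = 47.8500°C.
The 133°R change is an interval, so only the factor 5/9 applies: +133 × 5/9 = +73.8889°C.
Final Celsius temperature: 47.8500 + 73.8889 = 121.7389°C.
In Fahrenheit: 121.7389 × 1.8 + 32 = 251.1°F.

251.1°F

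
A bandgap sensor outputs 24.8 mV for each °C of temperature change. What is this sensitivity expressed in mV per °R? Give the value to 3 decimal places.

Since only a temperature interval is involved, the additive offset between the scales drops out.
A change of 1°R is a change of 5/9°C, so per °R the value is 24.8 × 5/9 = 13.778.

13.778 mV per °R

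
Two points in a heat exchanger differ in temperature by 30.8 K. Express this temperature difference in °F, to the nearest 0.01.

For a temperature interval the offset drops out; only the factor 1.8 applies.
30.8 × 1.8 = 55.44.

55.44°F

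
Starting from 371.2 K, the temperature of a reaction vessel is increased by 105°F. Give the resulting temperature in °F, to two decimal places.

Initial temperature in Celsius: 371.2 - 273.15 = 98.0500°C.
The 105°F change is an interval, so only the factor 5/9 applies: +105 × 5/9 = +58.3333°C.
Final Celsius temperature: 98.0500 + 58.3333 = 156.3833°C.
In Fahrenheit: 156.3833 × 1.8 + 32 = 313.49°F.

313.49°F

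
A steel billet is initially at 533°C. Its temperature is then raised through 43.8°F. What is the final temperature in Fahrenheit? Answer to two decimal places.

1035.20°F

The 43.8°F change is an interval, so only the factor 5/9 applies: +43.8 × 5/9 = +24.3333°C.
Final Celsius temperature: 533.0000 + 24.3333 = 557.3333°C.
In Fahrenheit: 557.3333 × 1.8 + 32 = 1035.20°F.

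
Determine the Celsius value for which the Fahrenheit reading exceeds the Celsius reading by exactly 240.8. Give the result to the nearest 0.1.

Let C be the Celsius reading. The Fahrenheit reading is F = 1.8·C + 32.
Require F - C = 240.8: (0.8)·C + 32 = 240.8.
C = (240.8 - 32) / (0.8) = 261.0.

261.0°C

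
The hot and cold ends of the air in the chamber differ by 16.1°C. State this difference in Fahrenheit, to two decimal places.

28.98°F

Only the scale ratio 1.8 matters for a change in temperature.
16.1 × 1.8 = 28.98.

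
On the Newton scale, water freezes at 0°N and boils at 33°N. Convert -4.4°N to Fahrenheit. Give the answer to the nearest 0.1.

Linear interpolation between the fixed points: C = (-4.4 - 0) × 100 / (33 - 0) = -13.3333°C.
Then -13.3333 × 1.8 + 32 = 8.0°F.

8.0°F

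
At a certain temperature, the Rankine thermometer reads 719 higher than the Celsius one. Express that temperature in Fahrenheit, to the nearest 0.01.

543.49°F

Let x be the Celsius reading; then the Rankine reading is 1.8·x + 491.67.
(1.8·x + 491.67) - x = 719  ⇒  (0.8)·x = 227.33  ⇒  x = 284.1625°C.
In Fahrenheit: 284.1625 × 1.8 + 32 = 543.49°F.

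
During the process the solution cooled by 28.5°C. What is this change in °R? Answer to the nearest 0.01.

Only the scale ratio 1.8 matters for a change in temperature.
28.5 × 1.8 = 51.30.

51.30°R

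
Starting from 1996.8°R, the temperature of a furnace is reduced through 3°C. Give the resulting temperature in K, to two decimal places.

Initial temperature in Celsius: (1996.8 - 491.67) × 5/9 = 836.1833°C.
Final Celsius temperature: 836.1833 - 3.0000 = 833.1833°C.
In kelvin: 833.1833 + 273.15 = 1106.33 K.

1106.33 K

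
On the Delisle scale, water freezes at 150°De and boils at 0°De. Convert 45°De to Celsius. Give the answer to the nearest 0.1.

Linear interpolation between the fixed points: C = (45 - 150) × 100 / (0 - 150) = 70.0000°C.

70.0°C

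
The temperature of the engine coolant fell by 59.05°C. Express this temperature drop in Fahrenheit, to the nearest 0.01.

An interval of 1°C corresponds to 1.8°F.
59.05 × 1.8 = 106.29.

106.29°F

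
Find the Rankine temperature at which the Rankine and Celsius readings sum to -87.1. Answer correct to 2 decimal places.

Let R be the Rankine reading. The Celsius reading is C = 5/9·R - 273.15.
Require R + C = -87.1: (14/9)·R - 273.15 = -87.1.
R = (-87.1 + 273.15) / (14/9) = 119.60.

119.60°R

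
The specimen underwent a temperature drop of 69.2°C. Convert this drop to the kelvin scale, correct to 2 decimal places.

69.20 K

Celsius and kelvin degrees are the same size, so the interval is unchanged: 69.20.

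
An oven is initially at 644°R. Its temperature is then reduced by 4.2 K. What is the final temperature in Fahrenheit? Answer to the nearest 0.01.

Initial temperature in Celsius: (644 - 491.67) × 5/9 = 84.6278°C.
The 4.2 K change is an interval; Kelvin and Celsius degrees are the same size, so ΔC = -4.2°C.
Final Celsius temperature: 84.6278 - 4.2000 = 80.4278°C.
In Fahrenheit: 80.4278 × 1.8 + 32 = 176.77°F.

176.77°F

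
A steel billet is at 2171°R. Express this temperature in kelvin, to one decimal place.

In Celsius: (2171 - 491.67) × 5/9 = 932.9611°C.
In kelvin: 932.9611 + 273.15 = 1206.1 K.

1206.1 K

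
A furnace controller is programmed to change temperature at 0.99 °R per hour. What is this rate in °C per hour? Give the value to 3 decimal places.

0.550 °C/hour

The quantity depends on a temperature interval, so only the ratio of degree sizes applies; the offset between the scales is irrelevant.
A change of 1°R is a change of 5/9°C, so 0.99 × 5/9 = 0.550.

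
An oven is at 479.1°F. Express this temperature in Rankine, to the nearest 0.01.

938.77°R

In Celsius: (479.1 - 32) × 5/9 = 248.3889°C.
In Rankine: 248.3889 × 1.8 + 491.67 = 938.77°R.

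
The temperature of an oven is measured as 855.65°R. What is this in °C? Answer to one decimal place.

In Celsius: (855.65 - 491.67) × 5/9 = 202.2111°C.

202.2°C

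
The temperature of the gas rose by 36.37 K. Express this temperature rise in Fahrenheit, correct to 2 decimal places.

For a temperature interval the offset drops out; only the factor 1.8 applies.
36.37 × 1.8 = 65.47.

65.47°F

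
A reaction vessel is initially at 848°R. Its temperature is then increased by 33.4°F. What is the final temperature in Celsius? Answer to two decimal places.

Initial temperature in Celsius: (848 - 491.67) × 5/9 = 197.9611°C.
The 33.4°F change is an interval, so only the factor 5/9 applies: +33.4 × 5/9 = +18.5556°C.
Final Celsius temperature: 197.9611 + 18.5556 = 216.5167°C.

216.52°C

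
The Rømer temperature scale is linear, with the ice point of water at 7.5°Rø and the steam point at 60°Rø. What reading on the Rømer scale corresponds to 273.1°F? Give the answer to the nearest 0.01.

First in Celsius: (273.1 - 32) × 5/9 = 133.9444°C.
Linearly onto the Rømer scale: 7.5 + (133.9444 / 100) × (60 - 7.5) = 77.82°Rø.

77.82°Rø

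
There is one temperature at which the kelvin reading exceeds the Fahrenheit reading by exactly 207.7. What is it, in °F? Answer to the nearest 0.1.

Let F be the Fahrenheit reading. The kelvin reading is K = 5/9·F + 255.372.
Require K - F = 207.7: (-4/9)·F + 255.372 = 207.7.
F = (207.7 - 255.372) / (-4/9) = 107.3.

107.3°F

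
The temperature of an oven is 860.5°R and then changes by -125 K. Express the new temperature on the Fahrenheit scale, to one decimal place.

Initial temperature in Celsius: (860.5 - 491.67) × 5/9 = 204.9056°C.
The 125 K change is an interval; Kelvin and Celsius degrees are the same size, so ΔC = -125°C.
Final Celsius temperature: 204.9056 - 125.0000 = 79.9056°C.
In Fahrenheit: 79.9056 × 1.8 + 32 = 175.8°F.

175.8°F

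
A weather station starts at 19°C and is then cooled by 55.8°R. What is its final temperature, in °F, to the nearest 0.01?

10.40°F

The 55.8°R change is an interval, so only the factor 5/9 applies: -55.8 × 5/9 = -31.0000°C.
Final Celsius temperature: 19.0000 - 31.0000 = -12.0000°C.
In Fahrenheit: -12.0000 × 1.8 + 32 = 10.40°F.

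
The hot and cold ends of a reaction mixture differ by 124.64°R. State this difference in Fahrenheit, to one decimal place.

124.6°F

Rankine and Fahrenheit degrees are the same size, so the interval is unchanged: 124.6.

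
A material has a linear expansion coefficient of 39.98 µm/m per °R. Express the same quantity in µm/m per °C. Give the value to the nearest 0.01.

The quantity depends on a temperature interval, so only the ratio of degree sizes applies; the offset between the scales is irrelevant.
A change of 1°C is a change of 1.8°R, so per °C the value is 39.98 × 1.8 = 71.96.

71.96 µm/m per °C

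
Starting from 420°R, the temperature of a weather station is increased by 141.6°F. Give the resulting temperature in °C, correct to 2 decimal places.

Initial temperature in Celsius: (420 - 491.67) × 5/9 = -39.8167°C.
The 141.6°F change is an interval, so only the factor 5/9 applies: +141.6 × 5/9 = +78.6667°C.
Final Celsius temperature: -39.8167 + 78.6667 = 38.8500°C.

38.85°C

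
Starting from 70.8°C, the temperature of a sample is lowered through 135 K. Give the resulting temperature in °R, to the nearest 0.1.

376.1°R

The 135 K change is an interval; Kelvin and Celsius degrees are the same size, so ΔC = -135°C.
Final Celsius temperature: 70.8000 - 135.0000 = -64.2000°C.
In Rankine: -64.2000 × 1.8 + 491.67 = 376.1°R.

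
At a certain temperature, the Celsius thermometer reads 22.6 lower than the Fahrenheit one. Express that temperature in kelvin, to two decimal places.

Let x be the Fahrenheit reading; then the Celsius reading is 5/9·x - 17.7778.
(5/9·x - 17.7778) - x = -22.6  ⇒  (-4/9)·x = -4.82222  ⇒  x = 10.8500°F.
In Celsius: (10.85 - 32) × 5/9 = -11.7500°C.
In kelvin: -11.7500 + 273.15 = 261.40 K.

261.40 K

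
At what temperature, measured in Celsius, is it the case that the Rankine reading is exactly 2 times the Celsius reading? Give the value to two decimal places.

Let C be the Celsius reading. The Rankine reading is R = 1.8·C + 491.67.
Require R = 2·C: 1.8·C + 491.67 = 2·C.
(-0.2)·C = -491.67  ⇒  C = 2458.35.

2458.35°C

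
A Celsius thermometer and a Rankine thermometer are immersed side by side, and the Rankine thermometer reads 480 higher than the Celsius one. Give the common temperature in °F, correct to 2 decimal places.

Let x be the Celsius reading; then the Rankine reading is 1.8·x + 491.67.
(1.8·x + 491.67) - x = 480  ⇒  (0.8)·x = -11.67  ⇒  x = -14.5875°C.
In Fahrenheit: -14.5875 × 1.8 + 32 = 5.74°F.

5.74°F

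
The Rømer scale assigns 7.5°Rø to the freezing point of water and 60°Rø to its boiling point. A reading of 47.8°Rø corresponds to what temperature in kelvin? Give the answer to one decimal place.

Linear interpolation between the fixed points: C = (47.8 - 7.5) × 100 / (60 - 7.5) = 76.7619°C.
Then 76.7619 + 273.15 = 349.9 K.

349.9 K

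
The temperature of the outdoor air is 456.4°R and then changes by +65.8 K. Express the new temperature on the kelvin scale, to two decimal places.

Initial temperature in Celsius: (456.4 - 491.67) × 5/9 = -19.5944°C.
The 65.8 K change is an interval; Kelvin and Celsius degrees are the same size, so ΔC = +65.8°C.
Final Celsius temperature: -19.5944 + 65.8000 = 46.2056°C.
In kelvin: 46.2056 + 273.15 = 319.36 K.

319.36 K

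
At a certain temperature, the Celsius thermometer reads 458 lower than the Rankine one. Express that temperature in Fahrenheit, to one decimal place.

Let x be the Rankine reading; then the Celsius reading is 5/9·x - 273.15.
(5/9·x - 273.15) - x = -458  ⇒  (-4/9)·x = -184.85  ⇒  x = 415.9125°R.
In Celsius: (415.9125 - 491.67) × 5/9 = -42.0875°C.
In Fahrenheit: -42.0875 × 1.8 + 32 = -43.8°F.

-43.8°F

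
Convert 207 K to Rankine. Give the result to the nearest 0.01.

372.60°R

In Celsius: 207 - 273.15 = -66.1500°C.
In Rankine: -66.1500 × 1.8 + 491.67 = 372.60°R.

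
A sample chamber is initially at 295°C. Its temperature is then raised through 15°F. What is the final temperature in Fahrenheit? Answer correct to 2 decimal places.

The 15°F change is an interval, so only the factor 5/9 applies: +15 × 5/9 = +8.3333°C.
Final Celsius temperature: 295.0000 + 8.3333 = 303.3333°C.
In Fahrenheit: 303.3333 × 1.8 + 32 = 578.00°F.

578.00°F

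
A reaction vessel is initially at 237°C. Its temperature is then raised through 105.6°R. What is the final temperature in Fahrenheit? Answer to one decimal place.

564.2°F

The 105.6°R change is an interval, so only the factor 5/9 applies: +105.6 × 5/9 = +58.6667°C.
Final Celsius temperature: 237.0000 + 58.6667 = 295.6667°C.
In Fahrenheit: 295.6667 × 1.8 + 32 = 564.2°F.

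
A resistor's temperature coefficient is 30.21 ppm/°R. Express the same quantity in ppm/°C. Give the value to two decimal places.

Since only a temperature interval is involved, the additive offset between the scales drops out.
A change of 1°C is a change of 1.8°R, so per °C the value is 30.21 × 1.8 = 54.38.

54.38 ppm/°C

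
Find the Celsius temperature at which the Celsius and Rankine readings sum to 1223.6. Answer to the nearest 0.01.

Let C be the Celsius reading. The Rankine reading is R = 1.8·C + 491.67.
Require C + R = 1223.6: (2.8)·C + 491.67 = 1223.6.
C = (1223.6 - 491.67) / (2.8) = 261.40.

261.40°C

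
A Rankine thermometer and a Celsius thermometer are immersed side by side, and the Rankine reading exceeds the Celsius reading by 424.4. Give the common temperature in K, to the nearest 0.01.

Let x be the Rankine reading; then the Celsius reading is 5/9·x - 273.15.
(5/9·x - 273.15) - x = -424.4  ⇒  (-4/9)·x = -151.25  ⇒  x = 340.3125°R.
In Celsius: (340.3125 - 491.67) × 5/9 = -84.0875°C.
In kelvin: -84.0875 + 273.15 = 189.06 K.

189.06 K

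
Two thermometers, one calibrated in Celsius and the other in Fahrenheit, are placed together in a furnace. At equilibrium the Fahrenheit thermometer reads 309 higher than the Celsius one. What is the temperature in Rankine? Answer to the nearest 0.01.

Let x be the Celsius reading; then the Fahrenheit reading is 1.8·x + 32.
(1.8·x + 32) - x = 309  ⇒  (0.8)·x = 277  ⇒  x = 346.2500°C.
In Rankine: 346.2500 × 1.8 + 491.67 = 1114.92°R.

1114.92°R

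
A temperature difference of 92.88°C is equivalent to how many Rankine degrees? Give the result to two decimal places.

167.18°R

Only the scale ratio 1.8 matters for a change in temperature.
92.88 × 1.8 = 167.18.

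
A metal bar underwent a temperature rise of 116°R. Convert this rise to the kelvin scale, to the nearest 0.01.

Only the scale ratio 5/9 matters for a change in temperature.
116 × 5/9 = 64.44.

64.44 K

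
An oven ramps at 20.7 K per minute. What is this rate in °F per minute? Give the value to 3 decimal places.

The quantity depends on a temperature interval, so only the ratio of degree sizes applies; the offset between the scales is irrelevant.
A change of 1 K is a change of 1.8°F, so 20.7 × 1.8 = 37.260.

37.260 °F/minute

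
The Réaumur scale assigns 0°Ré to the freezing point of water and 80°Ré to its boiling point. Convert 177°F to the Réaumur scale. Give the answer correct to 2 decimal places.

64.44°Ré

First in Celsius: (177 - 32) × 5/9 = 80.5556°C.
Linearly onto the Réaumur scale: 0 + (80.5556 / 100) × (80 - 0) = 64.44°Ré.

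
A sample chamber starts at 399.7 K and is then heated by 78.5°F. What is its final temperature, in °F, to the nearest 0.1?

338.3°F

Initial temperature in Celsius: 399.7 - 273.15 = 126.5500°C.
The 78.5°F change is an interval, so only the factor 5/9 applies: +78.5 × 5/9 = +43.6111°C.
Final Celsius temperature: 126.5500 + 43.6111 = 170.1611°C.
In Fahrenheit: 170.1611 × 1.8 + 32 = 338.3°F.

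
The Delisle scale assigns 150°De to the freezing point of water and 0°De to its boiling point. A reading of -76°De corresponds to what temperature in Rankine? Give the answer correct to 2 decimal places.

Linear interpolation between the fixed points: C = (-76 - 150) × 100 / (0 - 150) = 150.6667°C.
Then 150.6667 × 1.8 + 491.67 = 762.87°R.

762.87°R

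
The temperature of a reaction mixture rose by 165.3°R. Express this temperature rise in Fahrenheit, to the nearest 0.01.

Rankine and Fahrenheit degrees are the same size, so the interval is unchanged: 165.30.

165.30°F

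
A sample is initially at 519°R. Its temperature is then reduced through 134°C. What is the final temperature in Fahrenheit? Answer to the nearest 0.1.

Initial temperature in Celsius: (519 - 491.67) × 5/9 = 15.1833°C.
Final Celsius temperature: 15.1833 - 134.0000 = -118.8167°C.
In Fahrenheit: -118.8167 × 1.8 + 32 = -181.9°F.

-181.9°F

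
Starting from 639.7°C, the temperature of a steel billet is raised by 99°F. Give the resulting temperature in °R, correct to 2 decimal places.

1742.13°R

The 99°F change is an interval, so only the factor 5/9 applies: +99 × 5/9 = +55.0000°C.
Final Celsius temperature: 639.7000 + 55.0000 = 694.7000°C.
In Rankine: 694.7000 × 1.8 + 491.67 = 1742.13°R.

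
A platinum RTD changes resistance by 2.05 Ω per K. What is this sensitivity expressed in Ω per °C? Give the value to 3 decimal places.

2.050 Ω per °C

The quantity depends on a temperature interval, so only the ratio of degree sizes applies; the offset between the scales is irrelevant.
A change of 1°C is a change of 1 K, so per °C the value is 2.05 × 1 = 2.050.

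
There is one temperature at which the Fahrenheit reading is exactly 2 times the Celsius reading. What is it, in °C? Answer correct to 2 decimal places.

160.00°C

Let C be the Celsius reading. The Fahrenheit reading is F = 1.8·C + 32.
Require F = 2·C: 1.8·C + 32 = 2·C.
(-0.2)·C = -32  ⇒  C = 160.00.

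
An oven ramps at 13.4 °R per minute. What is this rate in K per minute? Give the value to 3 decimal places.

7.444 K/minute

The quantity depends on a temperature interval, so only the ratio of degree sizes applies; the offset between the scales is irrelevant.
A change of 1°R is a change of 5/9 K, so 13.4 × 5/9 = 7.444.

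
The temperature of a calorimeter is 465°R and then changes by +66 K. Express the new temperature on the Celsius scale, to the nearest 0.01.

Initial temperature in Celsius: (465 - 491.67) × 5/9 = -14.8167°C.
The 66 K change is an interval; Kelvin and Celsius degrees are the same size, so ΔC = +66°C.
Final Celsius temperature: -14.8167 + 66.0000 = 51.1833°C.

51.18°C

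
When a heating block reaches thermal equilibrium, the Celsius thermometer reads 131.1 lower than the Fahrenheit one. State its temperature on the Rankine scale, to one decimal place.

714.6°R

Let x be the Fahrenheit reading; then the Celsius reading is 5/9·x - 17.7778.
(5/9·x - 17.7778) - x = -131.1  ⇒  (-4/9)·x = -113.322  ⇒  x = 254.9750°F.
In Celsius: (254.975 - 32) × 5/9 = 123.8750°C.
In Rankine: 123.8750 × 1.8 + 491.67 = 714.6°R.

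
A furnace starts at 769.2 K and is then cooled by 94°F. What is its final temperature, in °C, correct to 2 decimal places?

Initial temperature in Celsius: 769.2 - 273.15 = 496.0500°C.
The 94°F change is an interval, so only the factor 5/9 applies: -94 × 5/9 = -52.2222°C.
Final Celsius temperature: 496.0500 - 52.2222 = 443.8278°C.

443.83°C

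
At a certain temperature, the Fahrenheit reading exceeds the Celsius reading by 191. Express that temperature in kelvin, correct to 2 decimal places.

Let x be the Fahrenheit reading; then the Celsius reading is 5/9·x - 17.7778.
(5/9·x - 17.7778) - x = -191  ⇒  (-4/9)·x = -173.222  ⇒  x = 389.7500°F.
In Celsius: (389.75 - 32) × 5/9 = 198.7500°C.
In kelvin: 198.7500 + 273.15 = 471.90 K.

471.90 K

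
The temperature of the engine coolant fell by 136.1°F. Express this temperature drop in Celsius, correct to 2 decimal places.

75.61°C

Only the scale ratio 5/9 matters for a change in temperature.
136.1 × 5/9 = 75.61.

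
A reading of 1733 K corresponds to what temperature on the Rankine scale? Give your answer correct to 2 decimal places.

3119.40°R

In Celsius: 1733 - 273.15 = 1459.8500°C.
In Rankine: 1459.8500 × 1.8 + 491.67 = 3119.40°R.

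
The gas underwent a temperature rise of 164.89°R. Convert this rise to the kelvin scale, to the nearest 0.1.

91.6 K

An interval of 1°R corresponds to 5/9 K.
164.89 × 5/9 = 91.6.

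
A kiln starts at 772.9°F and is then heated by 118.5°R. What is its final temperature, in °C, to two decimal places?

477.44°C

Initial temperature in Celsius: (772.9 - 32) × 5/9 = 411.6111°C.
The 118.5°R change is an interval, so only the factor 5/9 applies: +118.5 × 5/9 = +65.8333°C.
Final Celsius temperature: 411.6111 + 65.8333 = 477.4444°C.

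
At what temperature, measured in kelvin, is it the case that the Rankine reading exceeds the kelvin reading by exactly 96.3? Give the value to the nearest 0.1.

Let K be the kelvin reading. The Rankine reading is R = 1.8·K.
Require R - K = 96.3: (0.8)·K = 96.3.
K = (96.3) / (0.8) = 120.4.

120.4 K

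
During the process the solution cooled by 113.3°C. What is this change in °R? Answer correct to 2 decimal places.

For a temperature interval the offset drops out; only the factor 1.8 applies.
113.3 × 1.8 = 203.94.

203.94°R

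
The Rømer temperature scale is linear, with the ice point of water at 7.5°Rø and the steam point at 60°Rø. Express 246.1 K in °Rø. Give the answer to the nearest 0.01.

First in Celsius: 246.1 - 273.15 = -27.0500°C.
Linearly onto the Rømer scale: 7.5 + (-27.0500 / 100) × (60 - 7.5) = -6.70°Rø.

-6.70°Rø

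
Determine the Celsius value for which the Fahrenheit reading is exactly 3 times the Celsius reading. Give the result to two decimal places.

Let C be the Celsius reading. The Fahrenheit reading is F = 1.8·C + 32.
Require F = 3·C: 1.8·C + 32 = 3·C.
(-1.2)·C = -32  ⇒  C = 26.67.

26.67°C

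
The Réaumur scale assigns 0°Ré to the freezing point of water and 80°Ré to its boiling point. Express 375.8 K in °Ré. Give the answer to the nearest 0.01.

First in Celsius: 375.8 - 273.15 = 102.6500°C.
Linearly onto the Réaumur scale: 0 + (102.6500 / 100) × (80 - 0) = 82.12°Ré.

82.12°Ré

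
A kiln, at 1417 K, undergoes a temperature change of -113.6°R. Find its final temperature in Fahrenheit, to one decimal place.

Initial temperature in Celsius: 1417 - 273.15 = 1143.8500°C.
The 113.6°R change is an interval, so only the factor 5/9 applies: -113.6 × 5/9 = -63.1111°C.
Final Celsius temperature: 1143.8500 - 63.1111 = 1080.7389°C.
In Fahrenheit: 1080.7389 × 1.8 + 32 = 1977.3°F.

1977.3°F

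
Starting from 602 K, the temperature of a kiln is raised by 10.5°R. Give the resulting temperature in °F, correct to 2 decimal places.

Initial temperature in Celsius: 602 - 273.15 = 328.8500°C.
The 10.5°R change is an interval, so only the factor 5/9 applies: +10.5 × 5/9 = +5.8333°C.
Final Celsius temperature: 328.8500 + 5.8333 = 334.6833°C.
In Fahrenheit: 334.6833 × 1.8 + 32 = 634.43°F.

634.43°F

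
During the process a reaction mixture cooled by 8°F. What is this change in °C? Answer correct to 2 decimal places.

4.44°C

An interval of 1°F corresponds to 5/9°C.
8 × 5/9 = 4.44.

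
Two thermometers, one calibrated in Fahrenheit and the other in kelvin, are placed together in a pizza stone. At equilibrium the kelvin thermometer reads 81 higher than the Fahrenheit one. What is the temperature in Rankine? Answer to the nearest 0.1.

Let x be the Fahrenheit reading; then the kelvin reading is 5/9·x + 255.372.
(5/9·x + 255.372) - x = 81  ⇒  (-4/9)·x = -174.372  ⇒  x = 392.3375°F.
In Celsius: (392.3375 - 32) × 5/9 = 200.1875°C.
In Rankine: 200.1875 × 1.8 + 491.67 = 852.0°R.

852.0°R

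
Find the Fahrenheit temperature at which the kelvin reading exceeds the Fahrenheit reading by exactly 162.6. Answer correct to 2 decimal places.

208.74°F

Let F be the Fahrenheit reading. The kelvin reading is K = 5/9·F + 255.372.
Require K - F = 162.6: (-4/9)·F + 255.372 = 162.6.
F = (162.6 - 255.372) / (-4/9) = 208.74.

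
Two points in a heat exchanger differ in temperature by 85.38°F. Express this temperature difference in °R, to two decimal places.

85.38°R

Fahrenheit and Rankine degrees are the same size, so the interval is unchanged: 85.38.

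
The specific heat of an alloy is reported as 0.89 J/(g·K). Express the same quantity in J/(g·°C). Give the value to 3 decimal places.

The quantity depends on a temperature interval, so only the ratio of degree sizes applies; the offset between the scales is irrelevant.
A change of 1°C is a change of 1 K, so per °C the value is 0.89 × 1 = 0.890.

0.890 J/(g·°C)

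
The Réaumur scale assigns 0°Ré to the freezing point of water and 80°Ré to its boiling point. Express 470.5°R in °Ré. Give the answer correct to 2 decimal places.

-9.41°Ré

First in Celsius: (470.5 - 491.67) × 5/9 = -11.7611°C.
Linearly onto the Réaumur scale: 0 + (-11.7611 / 100) × (80 - 0) = -9.41°Ré.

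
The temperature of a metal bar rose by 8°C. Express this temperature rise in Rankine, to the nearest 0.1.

An interval of 1°C corresponds to 1.8°R.
8 × 1.8 = 14.4.

14.4°R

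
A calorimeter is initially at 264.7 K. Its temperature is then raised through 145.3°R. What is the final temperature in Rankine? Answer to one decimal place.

Initial temperature in Celsius: 264.7 - 273.15 = -8.4500°C.
The 145.3°R change is an interval, so only the factor 5/9 applies: +145.3 × 5/9 = +80.7222°C.
Final Celsius temperature: -8.4500 + 80.7222 = 72.2722°C.
In Rankine: 72.2722 × 1.8 + 491.67 = 621.8°R.

621.8°R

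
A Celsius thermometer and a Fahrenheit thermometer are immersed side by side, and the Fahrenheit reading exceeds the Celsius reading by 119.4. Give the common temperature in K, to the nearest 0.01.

382.40 K

Let x be the Celsius reading; then the Fahrenheit reading is 1.8·x + 32.
(1.8·x + 32) - x = 119.4  ⇒  (0.8)·x = 87.4  ⇒  x = 109.2500°C.
In kelvin: 109.2500 + 273.15 = 382.40 K.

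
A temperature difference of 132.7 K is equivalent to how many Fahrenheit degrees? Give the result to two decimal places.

An interval of 1 K corresponds to 1.8°F.
132.7 × 1.8 = 238.86.

238.86°F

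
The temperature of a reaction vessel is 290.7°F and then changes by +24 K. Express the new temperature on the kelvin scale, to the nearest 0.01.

440.87 K

Initial temperature in Celsius: (290.7 - 32) × 5/9 = 143.7222°C.
The 24 K change is an interval; Kelvin and Celsius degrees are the same size, so ΔC = +24°C.
Final Celsius temperature: 143.7222 + 24.0000 = 167.7222°C.
In kelvin: 167.7222 + 273.15 = 440.87 K.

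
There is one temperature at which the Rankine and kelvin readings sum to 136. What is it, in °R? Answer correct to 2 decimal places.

Let R be the Rankine reading. The kelvin reading is K = 5/9·R.
Require R + K = 136: (14/9)·R = 136.
R = (136) / (14/9) = 87.43.

87.43°R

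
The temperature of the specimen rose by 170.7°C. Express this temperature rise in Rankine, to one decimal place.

For a temperature interval the offset drops out; only the factor 1.8 applies.
170.7 × 1.8 = 307.3.

307.3°R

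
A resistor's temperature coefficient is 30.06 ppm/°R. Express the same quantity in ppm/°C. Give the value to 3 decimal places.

54.108 ppm/°C

The quantity depends on a temperature interval, so only the ratio of degree sizes applies; the offset between the scales is irrelevant.
A change of 1°C is a change of 1.8°R, so per °C the value is 30.06 × 1.8 = 54.108.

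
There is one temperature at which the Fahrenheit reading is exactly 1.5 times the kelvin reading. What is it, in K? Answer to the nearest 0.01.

Let K be the kelvin reading. The Fahrenheit reading is F = 1.8·K - 459.67.
Require F = 1.5·K: 1.8·K - 459.67 = 1.5·K.
(0.3)·K = 459.67  ⇒  K = 1532.23.

1532.23 K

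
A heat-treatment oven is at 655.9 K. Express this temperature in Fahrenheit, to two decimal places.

In Celsius: 655.9 - 273.15 = 382.7500°C.
In Fahrenheit: 382.7500 × 1.8 + 32 = 720.95°F.

720.95°F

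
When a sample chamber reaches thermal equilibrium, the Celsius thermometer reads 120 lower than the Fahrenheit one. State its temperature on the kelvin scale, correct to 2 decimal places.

Let x be the Fahrenheit reading; then the Celsius reading is 5/9·x - 17.7778.
(5/9·x - 17.7778) - x = -120  ⇒  (-4/9)·x = -102.222  ⇒  x = 230.0000°F.
In Celsius: (230 - 32) × 5/9 = 110.0000°C.
In kelvin: 110.0000 + 273.15 = 383.15 K.

383.15 K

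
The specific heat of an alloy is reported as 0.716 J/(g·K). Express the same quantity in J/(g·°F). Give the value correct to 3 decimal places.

Since only a temperature interval is involved, the additive offset between the scales drops out.
A change of 1°F is a change of 5/9 K, so per °F the value is 0.716 × 5/9 = 0.398.

0.398 J/(g·°F)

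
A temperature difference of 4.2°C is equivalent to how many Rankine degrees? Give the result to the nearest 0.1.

Only the scale ratio 1.8 matters for a change in temperature.
4.2 × 1.8 = 7.6.

7.6°R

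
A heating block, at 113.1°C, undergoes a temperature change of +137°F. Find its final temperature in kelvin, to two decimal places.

462.36 K

The 137°F change is an interval, so only the factor 5/9 applies: +137 × 5/9 = +76.1111°C.
Final Celsius temperature: 113.1000 + 76.1111 = 189.2111°C.
In kelvin: 189.2111 + 273.15 = 462.36 K.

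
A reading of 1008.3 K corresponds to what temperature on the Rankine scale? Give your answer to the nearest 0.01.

1814.94°R

In Celsius: 1008.3 - 273.15 = 735.1500°C.
In Rankine: 735.1500 × 1.8 + 491.67 = 1814.94°R.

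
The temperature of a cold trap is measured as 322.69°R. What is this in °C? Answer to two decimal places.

-93.88°C

In Celsius: (322.69 - 491.67) × 5/9 = -93.8778°C.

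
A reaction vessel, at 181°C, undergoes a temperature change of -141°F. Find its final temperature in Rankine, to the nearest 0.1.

676.5°R

The 141°F change is an interval, so only the factor 5/9 applies: -141 × 5/9 = -78.3333°C.
Final Celsius temperature: 181.0000 - 78.3333 = 102.6667°C.
In Rankine: 102.6667 × 1.8 + 491.67 = 676.5°R.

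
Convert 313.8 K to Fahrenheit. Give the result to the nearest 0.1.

In Celsius: 313.8 - 273.15 = 40.6500°C.
In Fahrenheit: 40.6500 × 1.8 + 32 = 105.2°F.

105.2°F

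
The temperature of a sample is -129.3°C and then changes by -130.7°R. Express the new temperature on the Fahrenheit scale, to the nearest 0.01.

-331.44°F

The 130.7°R change is an interval, so only the factor 5/9 applies: -130.7 × 5/9 = -72.6111°C.
Final Celsius temperature: -129.3000 - 72.6111 = -201.9111°C.
In Fahrenheit: -201.9111 × 1.8 + 32 = -331.44°F.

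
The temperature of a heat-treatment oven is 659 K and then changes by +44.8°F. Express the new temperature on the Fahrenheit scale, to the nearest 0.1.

771.3°F

Initial temperature in Celsius: 659 - 273.15 = 385.8500°C.
The 44.8°F change is an interval, so only the factor 5/9 applies: +44.8 × 5/9 = +24.8889°C.
Final Celsius temperature: 385.8500 + 24.8889 = 410.7389°C.
In Fahrenheit: 410.7389 × 1.8 + 32 = 771.3°F.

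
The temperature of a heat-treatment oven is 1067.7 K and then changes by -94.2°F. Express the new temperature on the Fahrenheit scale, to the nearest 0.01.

1367.99°F

Initial temperature in Celsius: 1067.7 - 273.15 = 794.5500°C.
The 94.2°F change is an interval, so only the factor 5/9 applies: -94.2 × 5/9 = -52.3333°C.
Final Celsius temperature: 794.5500 - 52.3333 = 742.2167°C.
In Fahrenheit: 742.2167 × 1.8 + 32 = 1367.99°F.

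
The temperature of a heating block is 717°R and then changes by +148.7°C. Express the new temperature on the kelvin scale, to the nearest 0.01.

Initial temperature in Celsius: (717 - 491.67) × 5/9 = 125.1833°C.
Final Celsius temperature: 125.1833 + 148.7000 = 273.8833°C.
In kelvin: 273.8833 + 273.15 = 547.03 K.

547.03 K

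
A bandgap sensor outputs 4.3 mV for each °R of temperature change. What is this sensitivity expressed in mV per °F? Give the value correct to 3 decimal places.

The quantity depends on a temperature interval, so only the ratio of degree sizes applies; the offset between the scales is irrelevant.
A change of 1°F is a change of 1°R, so per °F the value is 4.3 × 1 = 4.300.

4.300 mV per °F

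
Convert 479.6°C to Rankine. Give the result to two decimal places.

In Rankine: 479.6000 × 1.8 + 491.67 = 1354.95°R.

1354.95°R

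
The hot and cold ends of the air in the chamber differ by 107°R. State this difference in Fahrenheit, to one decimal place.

Rankine and Fahrenheit degrees are the same size, so the interval is unchanged: 107.0.

107.0°F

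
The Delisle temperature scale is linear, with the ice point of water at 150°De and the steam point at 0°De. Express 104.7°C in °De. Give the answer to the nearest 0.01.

-7.05°De

Linearly onto the Delisle scale: 150 + (104.7000 / 100) × (0 - 150) = -7.05°De.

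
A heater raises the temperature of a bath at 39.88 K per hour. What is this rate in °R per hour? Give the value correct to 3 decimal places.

71.784 °R/hour

The quantity depends on a temperature interval, so only the ratio of degree sizes applies; the offset between the scales is irrelevant.
A change of 1 K is a change of 1.8°R, so 39.88 × 1.8 = 71.784.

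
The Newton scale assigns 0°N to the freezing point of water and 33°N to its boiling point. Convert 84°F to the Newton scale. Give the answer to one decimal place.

9.5°N

First in Celsius: (84 - 32) × 5/9 = 28.8889°C.
Linearly onto the Newton scale: 0 + (28.8889 / 100) × (33 - 0) = 9.5°N.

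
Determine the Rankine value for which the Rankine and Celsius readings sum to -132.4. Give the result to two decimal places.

90.48°R

Let R be the Rankine reading. The Celsius reading is C = 5/9·R - 273.15.
Require R + C = -132.4: (14/9)·R - 273.15 = -132.4.
R = (-132.4 + 273.15) / (14/9) = 90.48.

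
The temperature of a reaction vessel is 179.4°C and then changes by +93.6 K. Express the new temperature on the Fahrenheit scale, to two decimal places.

523.40°F

The 93.6 K change is an interval; Kelvin and Celsius degrees are the same size, so ΔC = +93.6°C.
Final Celsius temperature: 179.4000 + 93.6000 = 273.0000°C.
In Fahrenheit: 273.0000 × 1.8 + 32 = 523.40°F.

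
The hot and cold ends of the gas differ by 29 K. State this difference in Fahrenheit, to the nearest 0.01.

Only the scale ratio 1.8 matters for a change in temperature.
29 × 1.8 = 52.20.

52.20°F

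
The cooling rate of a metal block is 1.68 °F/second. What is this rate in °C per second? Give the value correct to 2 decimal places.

0.93 °C/second

The quantity depends on a temperature interval, so only the ratio of degree sizes applies; the offset between the scales is irrelevant.
A change of 1°F is a change of 5/9°C, so 1.68 × 5/9 = 0.93.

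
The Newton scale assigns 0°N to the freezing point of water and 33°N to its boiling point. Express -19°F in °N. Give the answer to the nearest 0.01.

First in Celsius: (-19 - 32) × 5/9 = -28.3333°C.
Linearly onto the Newton scale: 0 + (-28.3333 / 100) × (33 - 0) = -9.35°N.

-9.35°N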